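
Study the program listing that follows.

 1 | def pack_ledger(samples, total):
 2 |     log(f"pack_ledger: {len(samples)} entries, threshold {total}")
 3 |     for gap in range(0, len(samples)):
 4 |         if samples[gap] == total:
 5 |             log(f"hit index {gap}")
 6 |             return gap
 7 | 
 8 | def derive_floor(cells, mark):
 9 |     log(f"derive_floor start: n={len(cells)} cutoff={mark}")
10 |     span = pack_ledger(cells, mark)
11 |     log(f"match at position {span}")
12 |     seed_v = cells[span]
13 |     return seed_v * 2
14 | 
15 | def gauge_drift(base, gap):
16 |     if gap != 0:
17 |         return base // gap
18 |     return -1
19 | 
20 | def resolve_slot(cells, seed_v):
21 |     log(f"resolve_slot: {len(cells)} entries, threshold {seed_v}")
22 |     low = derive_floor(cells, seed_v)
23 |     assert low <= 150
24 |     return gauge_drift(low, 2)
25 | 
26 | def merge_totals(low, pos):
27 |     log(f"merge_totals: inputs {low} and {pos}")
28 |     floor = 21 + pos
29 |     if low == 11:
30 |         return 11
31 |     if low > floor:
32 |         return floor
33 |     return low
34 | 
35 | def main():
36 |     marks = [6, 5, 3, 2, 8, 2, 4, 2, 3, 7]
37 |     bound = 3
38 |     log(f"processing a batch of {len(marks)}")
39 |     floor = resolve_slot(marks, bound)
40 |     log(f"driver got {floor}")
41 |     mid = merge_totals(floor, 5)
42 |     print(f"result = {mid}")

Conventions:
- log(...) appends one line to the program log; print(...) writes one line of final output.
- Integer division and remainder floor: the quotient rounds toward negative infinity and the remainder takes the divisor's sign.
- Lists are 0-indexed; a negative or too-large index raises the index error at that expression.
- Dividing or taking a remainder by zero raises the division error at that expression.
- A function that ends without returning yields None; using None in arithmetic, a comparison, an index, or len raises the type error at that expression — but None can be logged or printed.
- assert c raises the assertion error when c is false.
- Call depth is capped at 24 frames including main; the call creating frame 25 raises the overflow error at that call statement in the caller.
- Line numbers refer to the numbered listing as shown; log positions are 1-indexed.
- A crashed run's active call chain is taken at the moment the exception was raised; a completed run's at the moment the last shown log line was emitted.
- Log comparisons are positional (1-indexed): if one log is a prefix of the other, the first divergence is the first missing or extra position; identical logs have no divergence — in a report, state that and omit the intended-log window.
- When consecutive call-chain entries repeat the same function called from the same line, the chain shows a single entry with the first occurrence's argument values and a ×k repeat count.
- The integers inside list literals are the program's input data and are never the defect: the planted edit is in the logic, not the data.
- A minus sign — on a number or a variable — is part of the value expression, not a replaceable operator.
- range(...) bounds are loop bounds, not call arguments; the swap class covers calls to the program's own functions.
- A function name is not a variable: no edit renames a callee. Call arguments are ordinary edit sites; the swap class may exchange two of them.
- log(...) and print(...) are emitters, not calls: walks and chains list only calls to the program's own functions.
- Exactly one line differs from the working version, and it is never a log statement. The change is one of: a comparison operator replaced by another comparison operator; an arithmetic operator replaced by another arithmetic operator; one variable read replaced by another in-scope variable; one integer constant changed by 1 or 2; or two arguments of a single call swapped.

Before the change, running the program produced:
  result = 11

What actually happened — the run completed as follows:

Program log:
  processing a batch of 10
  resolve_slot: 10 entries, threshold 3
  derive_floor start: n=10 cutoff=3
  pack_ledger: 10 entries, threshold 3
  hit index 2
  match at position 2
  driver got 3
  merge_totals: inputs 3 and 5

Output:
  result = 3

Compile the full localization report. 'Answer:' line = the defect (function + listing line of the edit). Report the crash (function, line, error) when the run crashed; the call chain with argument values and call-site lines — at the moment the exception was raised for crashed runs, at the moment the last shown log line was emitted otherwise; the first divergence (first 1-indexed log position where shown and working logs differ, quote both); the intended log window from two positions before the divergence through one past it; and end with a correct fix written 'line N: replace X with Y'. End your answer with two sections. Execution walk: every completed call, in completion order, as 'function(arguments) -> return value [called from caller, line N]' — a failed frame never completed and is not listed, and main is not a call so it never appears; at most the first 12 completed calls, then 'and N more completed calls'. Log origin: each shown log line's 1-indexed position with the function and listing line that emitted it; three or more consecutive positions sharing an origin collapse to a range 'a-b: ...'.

Answer: the defect is in merge_totals at line 29.
Key observation: The two runs log identically and part ways only at the printed values.
Call chain: main -> merge_totals(3, 5) (called at line 41).
First divergence: none; the two logs match at every position.
Execution walk:
  pack_ledger([6, 5, 3, 2, 8, 2, 4, 2, 3, 7], 3) -> 2  [called from derive_floor, line 10]
  derive_floor([6, 5, 3, 2, 8, 2, 4, 2, 3, 7], 3) -> 6  [called from resolve_slot, line 22]
  gauge_drift(6, 2) -> 3  [called from resolve_slot, line 24]
  resolve_slot([6, 5, 3, 2, 8, 2, 4, 2, 3, 7], 3) -> 3  [called from main, line 39]
  merge_totals(3, 5) -> 3  [called from main, line 41]
Log origin:
  1: logged in main at line 38
  2: logged in resolve_slot at line 21
  3: logged in derive_floor at line 9
  4: logged in pack_ledger at line 2
  5: logged in pack_ledger at line 5
  6: logged in derive_floor at line 11
  7: logged in main at line 40
  8: logged in merge_totals at line 27
A correct fix: line 29: replace `==` with `<`.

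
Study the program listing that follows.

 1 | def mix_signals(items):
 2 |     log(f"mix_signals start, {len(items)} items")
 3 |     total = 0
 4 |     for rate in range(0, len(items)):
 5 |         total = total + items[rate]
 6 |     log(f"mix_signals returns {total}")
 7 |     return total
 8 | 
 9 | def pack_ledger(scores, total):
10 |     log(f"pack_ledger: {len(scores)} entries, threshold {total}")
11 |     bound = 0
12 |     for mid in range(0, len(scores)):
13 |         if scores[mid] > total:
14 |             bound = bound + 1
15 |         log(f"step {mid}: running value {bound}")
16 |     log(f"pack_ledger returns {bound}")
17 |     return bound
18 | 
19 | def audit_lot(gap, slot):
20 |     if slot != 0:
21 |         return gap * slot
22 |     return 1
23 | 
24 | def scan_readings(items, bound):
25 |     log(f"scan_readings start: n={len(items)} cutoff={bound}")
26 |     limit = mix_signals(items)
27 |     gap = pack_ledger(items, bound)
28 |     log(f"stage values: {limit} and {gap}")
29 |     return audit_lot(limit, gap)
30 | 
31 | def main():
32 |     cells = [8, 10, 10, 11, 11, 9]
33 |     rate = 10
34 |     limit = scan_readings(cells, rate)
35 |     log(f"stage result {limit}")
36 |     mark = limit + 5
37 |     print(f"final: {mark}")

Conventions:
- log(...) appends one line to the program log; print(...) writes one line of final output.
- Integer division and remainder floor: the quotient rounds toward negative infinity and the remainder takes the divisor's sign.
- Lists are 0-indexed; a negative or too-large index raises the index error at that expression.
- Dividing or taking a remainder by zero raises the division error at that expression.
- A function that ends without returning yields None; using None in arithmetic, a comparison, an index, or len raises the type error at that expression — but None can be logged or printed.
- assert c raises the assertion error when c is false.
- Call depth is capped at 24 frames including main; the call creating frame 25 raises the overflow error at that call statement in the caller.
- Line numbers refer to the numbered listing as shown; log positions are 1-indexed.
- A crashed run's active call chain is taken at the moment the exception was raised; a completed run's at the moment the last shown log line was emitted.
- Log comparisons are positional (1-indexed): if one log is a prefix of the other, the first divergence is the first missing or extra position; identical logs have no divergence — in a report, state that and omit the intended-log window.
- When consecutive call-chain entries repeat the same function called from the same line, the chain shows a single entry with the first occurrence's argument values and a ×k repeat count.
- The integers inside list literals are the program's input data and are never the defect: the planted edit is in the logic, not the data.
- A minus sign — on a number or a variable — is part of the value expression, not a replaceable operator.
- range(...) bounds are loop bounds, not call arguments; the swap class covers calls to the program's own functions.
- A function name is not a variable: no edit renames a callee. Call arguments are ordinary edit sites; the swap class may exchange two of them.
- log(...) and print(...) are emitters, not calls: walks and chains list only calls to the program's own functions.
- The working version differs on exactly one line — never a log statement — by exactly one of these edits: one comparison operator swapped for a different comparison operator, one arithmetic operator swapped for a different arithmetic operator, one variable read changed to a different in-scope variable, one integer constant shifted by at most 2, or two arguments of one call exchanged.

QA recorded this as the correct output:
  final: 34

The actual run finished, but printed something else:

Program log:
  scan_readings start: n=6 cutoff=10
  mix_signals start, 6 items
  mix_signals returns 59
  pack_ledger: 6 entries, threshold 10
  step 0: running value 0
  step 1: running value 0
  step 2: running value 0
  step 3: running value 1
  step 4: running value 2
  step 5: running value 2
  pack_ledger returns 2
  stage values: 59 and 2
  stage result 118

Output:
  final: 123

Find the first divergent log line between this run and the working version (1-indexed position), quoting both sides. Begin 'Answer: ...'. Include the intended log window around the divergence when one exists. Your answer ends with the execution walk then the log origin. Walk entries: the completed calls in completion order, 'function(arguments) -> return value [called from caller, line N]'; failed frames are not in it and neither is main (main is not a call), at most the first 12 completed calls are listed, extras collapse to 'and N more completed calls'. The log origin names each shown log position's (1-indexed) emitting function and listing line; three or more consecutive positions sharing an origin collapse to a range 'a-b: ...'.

Answer: at position 13 the run shows 'stage result 118' where the working version logs 'stage result 29'.
Intended log window:
  11: pack_ledger returns 2
  12: stage values: 59 and 2
  13: stage result 29
Execution walk:
  mix_signals([8, 10, 10, 11, 11, 9]) -> 59  [called from scan_readings, line 26]
  pack_ledger([8, 10, 10, 11, 11, 9], 10) -> 2  [called from scan_readings, line 27]
  audit_lot(59, 2) -> 118  [called from scan_readings, line 29]
  scan_readings([8, 10, 10, 11, 11, 9], 10) -> 118  [called from main, line 34]
Log origin:
  1 — scan_readings, line 25
  2 — mix_signals, line 2
  3 — mix_signals, line 6
  4 — pack_ledger, line 10
  5-10 — pack_ledger, line 15
  11 — pack_ledger, line 16
  12 — scan_readings, line 28
  13 — main, line 35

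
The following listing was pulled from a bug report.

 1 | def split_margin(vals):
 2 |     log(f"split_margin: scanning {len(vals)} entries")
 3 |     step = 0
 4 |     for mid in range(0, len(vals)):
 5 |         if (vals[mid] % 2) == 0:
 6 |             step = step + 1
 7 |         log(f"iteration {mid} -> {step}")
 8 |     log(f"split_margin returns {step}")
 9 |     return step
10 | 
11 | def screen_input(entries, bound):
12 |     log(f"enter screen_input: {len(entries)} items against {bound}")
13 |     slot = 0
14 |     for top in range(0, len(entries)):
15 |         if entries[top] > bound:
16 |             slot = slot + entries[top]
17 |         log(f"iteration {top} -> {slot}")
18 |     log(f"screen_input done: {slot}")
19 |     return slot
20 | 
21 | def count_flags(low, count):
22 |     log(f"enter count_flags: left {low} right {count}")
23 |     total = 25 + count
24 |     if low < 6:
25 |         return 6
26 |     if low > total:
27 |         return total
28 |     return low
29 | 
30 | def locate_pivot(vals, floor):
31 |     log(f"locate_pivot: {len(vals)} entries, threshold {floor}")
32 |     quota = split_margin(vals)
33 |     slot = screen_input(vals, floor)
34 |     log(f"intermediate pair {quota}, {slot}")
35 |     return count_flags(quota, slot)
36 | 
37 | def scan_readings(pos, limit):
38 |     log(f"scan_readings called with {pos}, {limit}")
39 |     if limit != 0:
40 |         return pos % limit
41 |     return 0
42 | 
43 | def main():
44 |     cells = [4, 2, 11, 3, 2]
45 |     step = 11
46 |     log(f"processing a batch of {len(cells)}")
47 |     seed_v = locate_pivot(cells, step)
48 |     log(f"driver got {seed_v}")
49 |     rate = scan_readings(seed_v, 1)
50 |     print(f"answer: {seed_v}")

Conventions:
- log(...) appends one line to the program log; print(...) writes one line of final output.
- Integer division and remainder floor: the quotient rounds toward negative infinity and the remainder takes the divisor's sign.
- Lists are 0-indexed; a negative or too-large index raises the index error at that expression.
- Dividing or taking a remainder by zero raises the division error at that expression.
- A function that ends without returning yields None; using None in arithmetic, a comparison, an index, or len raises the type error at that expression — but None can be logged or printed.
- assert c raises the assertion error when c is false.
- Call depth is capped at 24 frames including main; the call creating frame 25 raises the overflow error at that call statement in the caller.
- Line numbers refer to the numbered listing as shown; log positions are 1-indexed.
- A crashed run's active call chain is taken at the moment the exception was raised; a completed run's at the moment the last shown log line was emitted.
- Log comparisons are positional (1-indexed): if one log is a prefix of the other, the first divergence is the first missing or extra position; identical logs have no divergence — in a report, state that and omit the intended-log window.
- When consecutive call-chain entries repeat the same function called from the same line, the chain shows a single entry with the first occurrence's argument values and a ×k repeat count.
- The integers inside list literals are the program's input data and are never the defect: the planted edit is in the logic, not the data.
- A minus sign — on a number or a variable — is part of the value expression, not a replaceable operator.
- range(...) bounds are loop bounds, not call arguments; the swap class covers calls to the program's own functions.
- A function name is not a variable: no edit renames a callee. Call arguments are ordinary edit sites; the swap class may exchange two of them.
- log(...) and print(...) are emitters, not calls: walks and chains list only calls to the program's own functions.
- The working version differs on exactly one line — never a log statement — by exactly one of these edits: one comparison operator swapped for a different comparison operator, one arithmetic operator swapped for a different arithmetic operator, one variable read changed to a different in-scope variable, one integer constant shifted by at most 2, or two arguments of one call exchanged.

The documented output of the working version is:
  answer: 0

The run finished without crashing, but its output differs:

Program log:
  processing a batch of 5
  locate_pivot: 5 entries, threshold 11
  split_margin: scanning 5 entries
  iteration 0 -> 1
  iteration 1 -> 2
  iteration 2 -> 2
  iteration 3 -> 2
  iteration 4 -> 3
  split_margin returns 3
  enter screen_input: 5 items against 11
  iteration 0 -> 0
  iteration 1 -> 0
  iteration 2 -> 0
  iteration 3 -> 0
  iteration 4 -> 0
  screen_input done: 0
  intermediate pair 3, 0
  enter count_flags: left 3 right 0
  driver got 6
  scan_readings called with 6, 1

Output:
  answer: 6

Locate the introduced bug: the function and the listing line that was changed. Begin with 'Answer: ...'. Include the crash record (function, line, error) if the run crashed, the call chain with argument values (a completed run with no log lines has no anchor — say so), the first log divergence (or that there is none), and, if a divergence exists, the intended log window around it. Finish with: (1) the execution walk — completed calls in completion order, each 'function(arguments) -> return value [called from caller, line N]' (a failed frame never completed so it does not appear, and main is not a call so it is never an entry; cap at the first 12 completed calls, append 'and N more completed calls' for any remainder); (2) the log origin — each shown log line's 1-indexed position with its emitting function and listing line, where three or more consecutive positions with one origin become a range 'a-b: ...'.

Answer: the defect is in main at line 50.
Core observation: Log streams are identical — the defect surfaces only in the printed output.
Call chain: main -> scan_readings(6, 1) (called at line 49).
First divergence: there is none — every log position agrees.
Execution walk:
  split_margin([4, 2, 11, 3, 2]) -> 3  [called from locate_pivot, line 32]
  screen_input([4, 2, 11, 3, 2], 11) -> 0  [called from locate_pivot, line 33]
  count_flags(3, 0) -> 6  [called from locate_pivot, line 35]
  locate_pivot([4, 2, 11, 3, 2], 11) -> 6  [called from main, line 47]
  scan_readings(6, 1) -> 0  [called from main, line 49]
Log line origins:
  1: logged in main at line 46
  2: logged in locate_pivot at line 31
  3: logged in split_margin at line 2
  4-8: logged in split_margin at line 7
  9: logged in split_margin at line 8
  10: logged in screen_input at line 12
  11-15: logged in screen_input at line 17
  16: logged in screen_input at line 18
  17: logged in locate_pivot at line 34
  18: logged in count_flags at line 22
  19: logged in main at line 48
  20: logged in scan_readings at line 38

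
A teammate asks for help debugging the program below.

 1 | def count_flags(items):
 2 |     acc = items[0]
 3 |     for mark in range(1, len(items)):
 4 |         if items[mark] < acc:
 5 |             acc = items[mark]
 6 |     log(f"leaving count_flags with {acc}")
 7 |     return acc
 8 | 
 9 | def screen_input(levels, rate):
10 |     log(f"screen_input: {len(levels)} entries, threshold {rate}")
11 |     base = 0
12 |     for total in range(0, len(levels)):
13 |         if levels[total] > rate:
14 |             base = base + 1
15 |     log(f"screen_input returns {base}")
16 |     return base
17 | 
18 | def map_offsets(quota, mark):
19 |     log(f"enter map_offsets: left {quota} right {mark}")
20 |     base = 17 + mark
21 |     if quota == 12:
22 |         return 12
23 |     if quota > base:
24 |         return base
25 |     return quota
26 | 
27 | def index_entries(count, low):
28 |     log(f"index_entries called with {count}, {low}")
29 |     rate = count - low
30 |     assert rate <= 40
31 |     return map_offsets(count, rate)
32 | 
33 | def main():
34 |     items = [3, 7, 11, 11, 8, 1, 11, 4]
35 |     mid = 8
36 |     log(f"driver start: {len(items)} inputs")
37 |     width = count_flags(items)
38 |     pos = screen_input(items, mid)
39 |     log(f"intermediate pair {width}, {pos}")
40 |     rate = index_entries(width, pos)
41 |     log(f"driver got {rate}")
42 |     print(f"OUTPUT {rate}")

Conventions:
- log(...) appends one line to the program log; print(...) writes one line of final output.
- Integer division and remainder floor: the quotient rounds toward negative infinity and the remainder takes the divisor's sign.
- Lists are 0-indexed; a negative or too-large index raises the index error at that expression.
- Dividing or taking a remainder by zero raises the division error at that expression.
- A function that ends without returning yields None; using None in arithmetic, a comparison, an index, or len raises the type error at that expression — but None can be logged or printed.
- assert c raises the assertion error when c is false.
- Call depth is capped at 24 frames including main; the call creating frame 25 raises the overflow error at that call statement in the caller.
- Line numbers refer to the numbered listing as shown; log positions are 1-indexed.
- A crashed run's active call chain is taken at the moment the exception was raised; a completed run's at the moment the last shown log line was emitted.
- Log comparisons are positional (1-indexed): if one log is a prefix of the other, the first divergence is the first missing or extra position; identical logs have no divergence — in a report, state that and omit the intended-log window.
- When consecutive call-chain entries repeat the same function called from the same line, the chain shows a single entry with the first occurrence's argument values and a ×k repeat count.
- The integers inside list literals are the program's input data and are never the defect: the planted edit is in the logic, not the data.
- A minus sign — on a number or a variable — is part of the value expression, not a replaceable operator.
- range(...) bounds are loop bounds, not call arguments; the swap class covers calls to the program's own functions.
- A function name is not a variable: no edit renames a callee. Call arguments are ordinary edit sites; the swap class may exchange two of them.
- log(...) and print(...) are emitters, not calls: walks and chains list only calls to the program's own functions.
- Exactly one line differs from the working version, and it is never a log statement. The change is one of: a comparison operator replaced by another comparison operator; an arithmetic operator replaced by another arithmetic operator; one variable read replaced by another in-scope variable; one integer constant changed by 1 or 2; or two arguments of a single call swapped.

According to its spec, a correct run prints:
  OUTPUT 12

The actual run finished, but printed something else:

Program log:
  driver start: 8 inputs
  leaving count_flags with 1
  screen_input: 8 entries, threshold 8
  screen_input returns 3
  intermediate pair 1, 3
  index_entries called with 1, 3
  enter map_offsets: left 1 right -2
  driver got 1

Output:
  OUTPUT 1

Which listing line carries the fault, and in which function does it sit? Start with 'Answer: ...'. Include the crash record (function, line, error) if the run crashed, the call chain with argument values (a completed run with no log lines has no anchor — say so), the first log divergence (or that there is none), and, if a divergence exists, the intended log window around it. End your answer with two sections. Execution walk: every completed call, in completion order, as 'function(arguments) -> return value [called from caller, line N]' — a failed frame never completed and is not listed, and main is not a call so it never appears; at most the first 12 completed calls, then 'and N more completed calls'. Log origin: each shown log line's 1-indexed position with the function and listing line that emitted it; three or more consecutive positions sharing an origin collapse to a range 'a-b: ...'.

Answer: the defect is in map_offsets at line 21.
Core observation: The earliest visible damage is log position 8 — 'driver got 1' rather than the intended 'driver got 12'.
Call chain: main.
First divergence: at position 8 the run shows 'driver got 1' where the working version logs 'driver got 12'.
Intended log window:
  6: index_entries called with 1, 3
  7: enter map_offsets: left 1 right -2
  8: driver got 12
Execution walk:
  count_flags([3, 7, 11, 11, 8, 1, 11, 4]) -> 1  [called from main, line 37]
  screen_input([3, 7, 11, 11, 8, 1, 11, 4], 8) -> 3  [called from main, line 38]
  map_offsets(1, -2) -> 1  [called from index_entries, line 31]
  index_entries(1, 3) -> 1  [called from main, line 40]
Log line origins:
  1: from main, line 36
  2: from count_flags, line 6
  3: from screen_input, line 10
  4: from screen_input, line 15
  5: from main, line 39
  6: from index_entries, line 28
  7: from map_offsets, line 19
  8: from main, line 41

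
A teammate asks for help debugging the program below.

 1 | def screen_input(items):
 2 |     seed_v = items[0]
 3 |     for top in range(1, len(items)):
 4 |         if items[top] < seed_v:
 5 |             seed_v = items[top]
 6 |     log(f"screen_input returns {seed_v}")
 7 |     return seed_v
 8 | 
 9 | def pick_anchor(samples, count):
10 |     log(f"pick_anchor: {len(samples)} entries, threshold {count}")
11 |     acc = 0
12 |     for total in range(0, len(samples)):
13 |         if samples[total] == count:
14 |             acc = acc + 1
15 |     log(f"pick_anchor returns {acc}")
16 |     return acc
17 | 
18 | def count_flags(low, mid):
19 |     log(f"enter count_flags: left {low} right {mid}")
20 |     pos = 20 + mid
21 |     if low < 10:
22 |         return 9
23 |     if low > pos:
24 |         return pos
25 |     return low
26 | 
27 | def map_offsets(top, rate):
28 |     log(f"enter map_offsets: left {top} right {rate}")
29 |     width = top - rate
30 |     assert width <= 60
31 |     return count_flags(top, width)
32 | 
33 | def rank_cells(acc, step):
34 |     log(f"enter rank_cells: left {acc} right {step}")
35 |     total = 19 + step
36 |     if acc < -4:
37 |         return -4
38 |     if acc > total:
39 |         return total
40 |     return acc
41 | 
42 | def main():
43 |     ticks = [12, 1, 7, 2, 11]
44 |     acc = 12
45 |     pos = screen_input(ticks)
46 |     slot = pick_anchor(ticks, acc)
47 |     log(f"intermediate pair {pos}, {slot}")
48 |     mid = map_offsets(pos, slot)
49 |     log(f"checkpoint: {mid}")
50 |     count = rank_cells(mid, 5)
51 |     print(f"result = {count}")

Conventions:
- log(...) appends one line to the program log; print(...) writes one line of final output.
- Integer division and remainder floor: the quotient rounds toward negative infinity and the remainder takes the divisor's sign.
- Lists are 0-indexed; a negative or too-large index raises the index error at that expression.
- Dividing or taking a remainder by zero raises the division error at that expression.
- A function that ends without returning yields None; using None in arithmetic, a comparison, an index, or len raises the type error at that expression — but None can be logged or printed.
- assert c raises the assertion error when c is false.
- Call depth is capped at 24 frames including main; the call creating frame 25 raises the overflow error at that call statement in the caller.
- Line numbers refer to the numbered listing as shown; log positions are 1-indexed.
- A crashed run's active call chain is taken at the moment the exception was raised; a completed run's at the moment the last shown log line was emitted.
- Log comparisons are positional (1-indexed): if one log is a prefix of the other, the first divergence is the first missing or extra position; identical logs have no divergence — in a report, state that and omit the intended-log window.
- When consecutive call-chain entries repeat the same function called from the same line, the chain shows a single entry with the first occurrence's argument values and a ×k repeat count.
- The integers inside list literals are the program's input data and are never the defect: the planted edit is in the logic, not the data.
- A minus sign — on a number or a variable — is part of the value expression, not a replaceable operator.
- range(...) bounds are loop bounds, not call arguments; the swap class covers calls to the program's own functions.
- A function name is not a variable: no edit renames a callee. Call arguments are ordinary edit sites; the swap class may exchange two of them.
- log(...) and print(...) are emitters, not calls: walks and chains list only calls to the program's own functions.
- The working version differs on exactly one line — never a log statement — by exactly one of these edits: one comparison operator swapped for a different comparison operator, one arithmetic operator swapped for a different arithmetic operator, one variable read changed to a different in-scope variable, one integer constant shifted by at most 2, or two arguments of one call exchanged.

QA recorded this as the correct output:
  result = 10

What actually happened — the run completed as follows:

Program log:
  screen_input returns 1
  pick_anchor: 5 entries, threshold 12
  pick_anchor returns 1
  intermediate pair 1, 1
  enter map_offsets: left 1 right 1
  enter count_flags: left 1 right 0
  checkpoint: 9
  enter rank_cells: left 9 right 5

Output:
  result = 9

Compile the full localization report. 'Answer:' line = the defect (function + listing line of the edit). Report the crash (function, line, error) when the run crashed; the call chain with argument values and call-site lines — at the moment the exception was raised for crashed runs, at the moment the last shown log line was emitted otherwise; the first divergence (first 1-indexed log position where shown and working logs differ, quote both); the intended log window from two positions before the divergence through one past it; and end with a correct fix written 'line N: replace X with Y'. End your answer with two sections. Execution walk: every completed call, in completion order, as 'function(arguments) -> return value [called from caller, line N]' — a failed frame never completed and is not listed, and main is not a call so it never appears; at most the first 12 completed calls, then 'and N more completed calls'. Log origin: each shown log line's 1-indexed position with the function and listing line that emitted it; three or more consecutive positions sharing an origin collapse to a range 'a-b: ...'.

Answer: the defect is in count_flags at line 22.
Core observation: The log first diverges at position 7: the faulty run prints 'checkpoint: 9' where the working version prints 'checkpoint: 10'.
Call chain: main -> rank_cells(9, 5) (called at line 50).
First divergence: position 7; shown 'checkpoint: 9' vs intended 'checkpoint: 10'.
Intended log window:
  5: enter map_offsets: left 1 right 1
  6: enter count_flags: left 1 right 0
  7: checkpoint: 10
  8: enter rank_cells: left 10 right 5
Execution walk:
  screen_input([12, 1, 7, 2, 11]) -> 1  [called from main, line 45]
  pick_anchor([12, 1, 7, 2, 11], 12) -> 1  [called from main, line 46]
  count_flags(1, 0) -> 9  [called from map_offsets, line 31]
  map_offsets(1, 1) -> 9  [called from main, line 48]
  rank_cells(9, 5) -> 9  [called from main, line 50]
Log origins:
  1: logged in screen_input at line 6
  2: logged in pick_anchor at line 10
  3: logged in pick_anchor at line 15
  4: logged in main at line 47
  5: logged in map_offsets at line 28
  6: logged in count_flags at line 19
  7: logged in main at line 49
  8: logged in rank_cells at line 34
A correct fix: line 22: replace `9` with `10`.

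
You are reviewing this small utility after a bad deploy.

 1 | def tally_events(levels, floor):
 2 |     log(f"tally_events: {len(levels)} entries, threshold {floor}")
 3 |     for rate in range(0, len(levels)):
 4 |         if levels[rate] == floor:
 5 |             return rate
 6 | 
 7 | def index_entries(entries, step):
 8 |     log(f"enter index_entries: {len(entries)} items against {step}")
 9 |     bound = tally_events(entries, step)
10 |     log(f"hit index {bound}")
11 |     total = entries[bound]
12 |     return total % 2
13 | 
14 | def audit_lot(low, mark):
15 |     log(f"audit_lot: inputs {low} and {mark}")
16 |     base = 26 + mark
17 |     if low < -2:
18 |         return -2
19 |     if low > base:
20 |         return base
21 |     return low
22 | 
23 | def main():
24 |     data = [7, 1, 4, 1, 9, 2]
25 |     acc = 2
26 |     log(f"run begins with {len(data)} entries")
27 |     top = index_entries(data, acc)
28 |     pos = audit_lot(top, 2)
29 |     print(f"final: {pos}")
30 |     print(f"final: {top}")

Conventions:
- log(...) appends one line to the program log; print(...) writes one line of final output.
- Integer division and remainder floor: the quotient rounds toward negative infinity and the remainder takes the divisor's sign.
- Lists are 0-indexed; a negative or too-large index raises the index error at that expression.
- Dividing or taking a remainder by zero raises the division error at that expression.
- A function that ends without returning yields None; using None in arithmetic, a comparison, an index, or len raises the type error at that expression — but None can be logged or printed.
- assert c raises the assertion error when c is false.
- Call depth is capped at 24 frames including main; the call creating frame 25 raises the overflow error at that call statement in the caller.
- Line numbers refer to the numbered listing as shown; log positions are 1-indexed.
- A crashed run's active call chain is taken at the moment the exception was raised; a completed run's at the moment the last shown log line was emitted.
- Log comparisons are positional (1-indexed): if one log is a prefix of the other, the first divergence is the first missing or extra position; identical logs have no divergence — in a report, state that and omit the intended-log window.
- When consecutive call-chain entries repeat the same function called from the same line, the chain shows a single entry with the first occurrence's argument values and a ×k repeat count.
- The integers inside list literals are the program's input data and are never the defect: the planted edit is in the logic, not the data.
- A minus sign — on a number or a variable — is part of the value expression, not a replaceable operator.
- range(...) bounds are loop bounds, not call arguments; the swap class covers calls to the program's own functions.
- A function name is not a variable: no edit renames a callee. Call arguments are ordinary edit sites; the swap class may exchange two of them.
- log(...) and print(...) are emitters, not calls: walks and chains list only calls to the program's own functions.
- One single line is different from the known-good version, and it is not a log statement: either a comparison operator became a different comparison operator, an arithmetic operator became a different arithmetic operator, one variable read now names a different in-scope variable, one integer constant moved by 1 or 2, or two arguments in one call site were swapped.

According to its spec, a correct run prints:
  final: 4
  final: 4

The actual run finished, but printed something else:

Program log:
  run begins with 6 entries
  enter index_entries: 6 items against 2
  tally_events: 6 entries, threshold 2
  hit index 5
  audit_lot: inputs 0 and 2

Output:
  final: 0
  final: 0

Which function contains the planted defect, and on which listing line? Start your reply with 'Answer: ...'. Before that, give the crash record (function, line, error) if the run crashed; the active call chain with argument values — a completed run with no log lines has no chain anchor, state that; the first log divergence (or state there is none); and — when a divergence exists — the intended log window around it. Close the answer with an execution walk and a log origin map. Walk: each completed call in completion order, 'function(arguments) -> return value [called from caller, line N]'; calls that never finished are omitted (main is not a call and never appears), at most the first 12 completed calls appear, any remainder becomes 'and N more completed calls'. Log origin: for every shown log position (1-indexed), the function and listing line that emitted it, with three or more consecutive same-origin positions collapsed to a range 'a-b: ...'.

Answer: the defect is in index_entries at line 12.
Key fact: Position 5 is the first bad log line: 'audit_lot: inputs 0 and 2' should read 'audit_lot: inputs 4 and 2'.
Call chain: main -> audit_lot(0, 2) (called at line 28).
First divergence: position 5 — the shown line 'audit_lot: inputs 0 and 2' should read 'audit_lot: inputs 4 and 2'.
Intended log window:
  3: tally_events: 6 entries, threshold 2
  4: hit index 5
  5: audit_lot: inputs 4 and 2
Execution walk:
  tally_events([7, 1, 4, 1, 9, 2], 2) -> 5  [called from index_entries, line 9]
  index_entries([7, 1, 4, 1, 9, 2], 2) -> 0  [called from main, line 27]
  audit_lot(0, 2) -> 0  [called from main, line 28]
Log origin:
  1 — main, line 26
  2 — index_entries, line 8
  3 — tally_events, line 2
  4 — index_entries, line 10
  5 — audit_lot, line 15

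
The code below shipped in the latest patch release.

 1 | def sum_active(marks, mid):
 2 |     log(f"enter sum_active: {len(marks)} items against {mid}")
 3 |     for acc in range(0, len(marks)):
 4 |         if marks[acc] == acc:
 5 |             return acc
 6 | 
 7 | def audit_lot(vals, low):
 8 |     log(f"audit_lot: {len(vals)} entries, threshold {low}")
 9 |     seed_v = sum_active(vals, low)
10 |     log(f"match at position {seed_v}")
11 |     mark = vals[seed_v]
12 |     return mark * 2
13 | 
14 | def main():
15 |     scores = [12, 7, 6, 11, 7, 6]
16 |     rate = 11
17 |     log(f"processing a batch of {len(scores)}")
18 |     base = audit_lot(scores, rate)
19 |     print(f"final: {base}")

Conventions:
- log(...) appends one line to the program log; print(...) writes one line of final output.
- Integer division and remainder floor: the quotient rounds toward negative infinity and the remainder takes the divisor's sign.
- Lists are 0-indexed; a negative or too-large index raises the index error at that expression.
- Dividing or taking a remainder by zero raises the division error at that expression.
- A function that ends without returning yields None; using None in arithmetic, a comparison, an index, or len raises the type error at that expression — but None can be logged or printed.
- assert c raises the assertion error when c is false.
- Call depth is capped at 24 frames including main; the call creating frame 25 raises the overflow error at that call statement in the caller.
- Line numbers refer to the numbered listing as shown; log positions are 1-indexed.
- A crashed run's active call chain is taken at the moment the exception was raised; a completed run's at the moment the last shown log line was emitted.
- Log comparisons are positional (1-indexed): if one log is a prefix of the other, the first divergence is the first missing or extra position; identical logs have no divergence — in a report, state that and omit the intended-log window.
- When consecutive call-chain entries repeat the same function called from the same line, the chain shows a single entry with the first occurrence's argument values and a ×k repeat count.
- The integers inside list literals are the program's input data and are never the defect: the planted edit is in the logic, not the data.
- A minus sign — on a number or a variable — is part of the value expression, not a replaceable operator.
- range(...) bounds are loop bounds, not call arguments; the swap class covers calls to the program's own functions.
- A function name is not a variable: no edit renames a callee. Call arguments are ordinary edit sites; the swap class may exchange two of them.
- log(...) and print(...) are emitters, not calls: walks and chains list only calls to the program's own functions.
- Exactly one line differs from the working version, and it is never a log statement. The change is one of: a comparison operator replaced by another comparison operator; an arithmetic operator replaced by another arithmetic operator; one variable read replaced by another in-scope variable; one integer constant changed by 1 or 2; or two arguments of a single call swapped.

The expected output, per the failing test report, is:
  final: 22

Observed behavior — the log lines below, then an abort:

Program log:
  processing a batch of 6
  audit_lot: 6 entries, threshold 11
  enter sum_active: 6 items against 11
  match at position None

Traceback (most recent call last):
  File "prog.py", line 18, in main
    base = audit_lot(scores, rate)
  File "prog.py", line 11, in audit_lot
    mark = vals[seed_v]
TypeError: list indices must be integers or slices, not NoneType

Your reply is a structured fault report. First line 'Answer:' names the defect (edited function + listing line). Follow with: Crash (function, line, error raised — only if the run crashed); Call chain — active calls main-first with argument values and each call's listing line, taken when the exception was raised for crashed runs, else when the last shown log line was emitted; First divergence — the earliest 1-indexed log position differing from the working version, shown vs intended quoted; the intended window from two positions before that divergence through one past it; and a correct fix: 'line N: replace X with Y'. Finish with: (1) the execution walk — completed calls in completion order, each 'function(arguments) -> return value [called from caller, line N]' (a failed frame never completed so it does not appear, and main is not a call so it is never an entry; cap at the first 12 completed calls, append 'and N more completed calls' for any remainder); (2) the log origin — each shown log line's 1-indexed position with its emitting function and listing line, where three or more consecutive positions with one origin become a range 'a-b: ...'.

Answer: the defect is in sum_active at line 4.
Key observation: At log position 4 the runs split — shown 'match at position None', but the working version logs 'match at position 3'.
Crash: audit_lot, line 11, TypeError.
Call chain: main -> audit_lot([12, 7, 6, 11, 7, 6], 11) (called at line 18).
First divergence: position 4 — shown 'match at position None', intended 'match at position 3'.
Intended log window:
  2: audit_lot: 6 entries, threshold 11
  3: enter sum_active: 6 items against 11
  4: match at position 3
Execution walk:
  sum_active([12, 7, 6, 11, 7, 6], 11) -> None  [called from audit_lot, line 9]
Log line origins:
  1: emitted by main (line 17)
  2: emitted by audit_lot (line 8)
  3: emitted by sum_active (line 2)
  4: emitted by audit_lot (line 10)
A correct fix: line 4: replace `marks[acc] == acc` with `marks[acc] == mid`.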